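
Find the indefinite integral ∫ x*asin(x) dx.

x**2*asin(x)/2 + x*sqrt(-x**2 + 1)/4 - asin(x)/4 + C

Use integration by parts with u = arcsin(x), dv = x dx.
Then du = 1/sqrt(-x**2 + 1) dx.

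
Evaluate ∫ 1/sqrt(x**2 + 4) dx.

log(x + sqrt(x**2 + 4)) + C

Substitute x = 2·tan(θ), so dx = 2·sec(θ)^2 dθ and the radical becomes sqrt(x**2 + 4) = 2·sec(θ) by the Pythagorean identity.
Integrate the resulting trig expression in θ, then back-substitute tan(θ) = x/2, sec(θ) = sqrt(x**2 + 4)/2 (absorbing any constant into C).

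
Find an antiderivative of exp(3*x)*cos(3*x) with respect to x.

Let I denote the integral. Integrate by parts with u = cos(3*x), dv = exp(3*x) dx, so v = exp(3*x)/3: I = exp(3*x)*cos(3*x)/3 + ∫ exp(3*x)*sin(3*x) dx.
Apply parts again with u = sin(3*x), dv = exp(3*x) dx: ∫ exp(3*x)*sin(3*x) dx = exp(3*x)*sin(3*x)/3 − I. Substituting back brings back I: I = exp(3*x)*sin(3*x)/3 + exp(3*x)*cos(3*x)/3 − I.
Solving for I: (1 + 1)·I equals the remaining terms, so I = (1/2)·(exp(3*x)*sin(3*x)/3 + exp(3*x)*cos(3*x)/3).

exp(3*x)*sin(3*x)/6 + exp(3*x)*cos(3*x)/6 + C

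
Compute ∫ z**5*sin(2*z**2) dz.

-z**4*cos(2*z**2)/4 + z**2*sin(2*z**2)/4 + cos(2*z**2)/8 + C

Let u = z², du = 2z dz; rewrite as (1/2)∫ u^2·sin(2u) du.
Now integrate by parts 2 times.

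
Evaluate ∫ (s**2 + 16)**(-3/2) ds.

Substitute s = 4·tan(θ), so ds = 4·sec(θ)^2 dθ and the radical becomes sqrt(s**2 + 16) = 4·sec(θ) by the Pythagorean identity.
Integrate the resulting trig expression in θ, then back-substitute tan(θ) = s/4, sec(θ) = sqrt(s**2 + 16)/4 (absorbing any constant into C).

s/(16*sqrt(s**2 + 16)) + C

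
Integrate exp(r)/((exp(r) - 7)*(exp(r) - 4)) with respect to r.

log(exp(r) - 7)/3 - log(exp(r) - 4)/3 + C

Let u = e^r, du = e^r dr.
The integral becomes ∫ du/((u-4)(u-7)); decompose into partial fractions.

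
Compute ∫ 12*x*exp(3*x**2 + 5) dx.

2*exp(3*x**2 + 5) + C

Let u = 3*x**2 + 5, so du = (6*x) dx.
Rewriting, the integral becomes 2·∫ e^u du = 2·e^u.
Substituting back, u = 3*x**2 + 5.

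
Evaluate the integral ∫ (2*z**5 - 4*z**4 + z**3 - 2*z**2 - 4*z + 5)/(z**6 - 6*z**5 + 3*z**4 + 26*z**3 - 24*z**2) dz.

Factor the denominator: z**2*(z - 4)*(z - 3)*(z - 1)*(z + 2).
Partial-fraction decomposition: 131/(360*(z + 2)) - 1/(9*(z - 1)) - 82/(45*(z - 3)) + 1045/(288*(z - 4)) - 17/(288*z) - 5/(24*z**2).
Integrate each term; A/(z−a) gives A·log|z−a|; A/(z−a)² gives −A/(z−a).

-17*log(z)/288 + 1045*log(z - 4)/288 - 82*log(z - 3)/45 - log(z - 1)/9 + 131*log(z + 2)/360 + 5/(24*z) + C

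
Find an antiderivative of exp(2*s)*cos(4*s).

exp(2*s)*sin(4*s)/5 + exp(2*s)*cos(4*s)/10 + C

Let I denote the integral. Integrate by parts with u = cos(4*s), dv = exp(2*s) ds, so v = exp(2*s)/2: I = exp(2*s)*cos(4*s)/2 + 2·∫ exp(2*s)*sin(4*s) ds.
Apply parts again with u = sin(4*s), dv = exp(2*s) ds: ∫ exp(2*s)*sin(4*s) ds = exp(2*s)*sin(4*s)/2 − 2·I. Substituting back brings back I: I = exp(2*s)*sin(4*s) + exp(2*s)*cos(4*s)/2 − 4·I.
Solving for I: (1 + 4)·I equals the remaining terms, so I = (1/5)·(exp(2*s)*sin(4*s) + exp(2*s)*cos(4*s)/2).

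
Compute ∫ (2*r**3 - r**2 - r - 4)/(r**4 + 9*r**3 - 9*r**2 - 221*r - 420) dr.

log(r - 5)/4 + 2*log(r + 3) - 16*log(r + 4)/3 + 61*log(r + 7)/12 + C

Factor the denominator: (r - 5)*(r + 3)*(r + 4)*(r + 7).
Partial-fraction decomposition: 61/(12*(r + 7)) - 16/(3*(r + 4)) + 2/(r + 3) + 1/(4*(r - 5)).
Integrate each term: A/(r−a) contributes A·log|r−a|.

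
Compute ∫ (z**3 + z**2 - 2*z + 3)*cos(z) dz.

Use integration by parts with u = z**3 + z**2 - 2*z + 3, dv = cos(z) dz, so v = sin(z).
Apply parts 3 times (tabular method): alternate signs, differentiate u down to 0, integrate dv up.

z**3*sin(z) + z**2*sin(z) + 3*z**2*cos(z) - 8*z*sin(z) + 2*z*cos(z) + sin(z) - 8*cos(z) + C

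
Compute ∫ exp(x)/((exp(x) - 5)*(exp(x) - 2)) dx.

log(exp(x) - 5)/3 - log(exp(x) - 2)/3 + C

Let u = e^x, du = e^x dx.
The integral becomes ∫ du/((u-2)(u-5)); decompose into partial fractions.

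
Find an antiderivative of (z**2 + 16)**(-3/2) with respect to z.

z/(16*sqrt(z**2 + 16)) + C

Substitute z = 4·tan(θ), so dz = 4·sec(θ)^2 dθ and the radical becomes sqrt(z**2 + 16) = 4·sec(θ) by the Pythagorean identity.
Integrate the resulting trig expression in θ, then back-substitute tan(θ) = z/4, sec(θ) = sqrt(z**2 + 16)/4 (absorbing any constant into C).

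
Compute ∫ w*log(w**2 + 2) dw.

Let u = w**2 + 2, so du = (2*w) dw.
The integral becomes (1/2)·∫ log(u) du; integrate by parts with u′=log(u), dv′=du.

w**2*log(w**2 + 2)/2 - w**2/2 + log(w**2 + 2) + C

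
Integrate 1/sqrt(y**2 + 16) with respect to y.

Substitute y = 4·tan(θ), so dy = 4·sec(θ)^2 dθ and the radical becomes sqrt(y**2 + 16) = 4·sec(θ) by the Pythagorean identity.
Integrate the resulting trig expression in θ, then back-substitute tan(θ) = y/4, sec(θ) = sqrt(y**2 + 16)/4 (absorbing any constant into C).

log(y + sqrt(y**2 + 16)) + C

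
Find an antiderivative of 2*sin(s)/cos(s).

Let u = cos(s), so du = (-sin(s)) ds.
Rewriting, the integral becomes -2·∫ 1/u du = -2·log(u).
Substituting back, u = cos(s).

-2*log(cos(s)) + C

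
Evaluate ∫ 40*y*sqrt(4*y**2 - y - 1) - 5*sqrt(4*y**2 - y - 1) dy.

10*(4*y**2 - y - 1)**(3/2)/3 + C

Let u = 4*y**2 - y - 1, so du = (8*y - 1) dy.
Rewriting, the integral becomes 5·∫ √u du = 5·(2/3)u^(3/2).
Substituting back, u = 4*y**2 - y - 1.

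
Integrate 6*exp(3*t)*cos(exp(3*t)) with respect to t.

2*sin(exp(3*t)) + C

Let u = exp(3*t), so du = (3*exp(3*t)) dt.
Rewriting, the integral becomes 2·∫ cos(u) du = 2·sin(u).
Substituting back, u = exp(3*t).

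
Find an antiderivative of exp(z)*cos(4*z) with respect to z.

4*exp(z)*sin(4*z)/17 + exp(z)*cos(4*z)/17 + C

Let I denote the integral. Integrate by parts with u = cos(4*z), dv = exp(z) dz, so v = exp(z): I = exp(z)*cos(4*z) + 4·∫ exp(z)*sin(4*z) dz.
Apply parts again with u = sin(4*z), dv = exp(z) dz: ∫ exp(z)*sin(4*z) dz = exp(z)*sin(4*z) − 4·I. Substituting back brings back I: I = 4*exp(z)*sin(4*z) + exp(z)*cos(4*z) − 16·I.
Solving for I: (1 + 16)·I equals the remaining terms, so I = (1/17)·(4*exp(z)*sin(4*z) + exp(z)*cos(4*z)).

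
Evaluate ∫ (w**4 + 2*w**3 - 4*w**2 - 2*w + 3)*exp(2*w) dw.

(w**4 - 4*w**2 + 2*w + 2)*exp(2*w)/2 + C

Use integration by parts with u = w**4 + 2*w**3 - 4*w**2 - 2*w + 3, dv = exp(2*w) dw, so v = exp(2*w)/2.
Apply parts 4 times (tabular method): alternate signs, differentiate u down to 0, integrate dv up.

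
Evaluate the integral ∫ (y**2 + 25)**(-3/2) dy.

Substitute y = 5·tan(θ), so dy = 5·sec(θ)^2 dθ and the radical becomes sqrt(y**2 + 25) = 5·sec(θ) by the Pythagorean identity.
Integrate the resulting trig expression in θ, then back-substitute tan(θ) = y/5, sec(θ) = sqrt(y**2 + 25)/5 (absorbing any constant into C).

y/(25*sqrt(y**2 + 25)) + C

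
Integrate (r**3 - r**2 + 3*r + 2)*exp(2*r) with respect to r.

Use integration by parts with u = r**3 - r**2 + 3*r + 2, dv = exp(2*r) dr, so v = exp(2*r)/2.
Apply parts 3 times (tabular method): alternate signs, differentiate u down to 0, integrate dv up.

(4*r**3 - 10*r**2 + 22*r - 3)*exp(2*r)/8 + C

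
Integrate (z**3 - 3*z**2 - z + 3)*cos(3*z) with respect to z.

z**3*sin(3*z)/3 - z**2*sin(3*z) + z**2*cos(3*z)/3 - 5*z*sin(3*z)/9 - 2*z*cos(3*z)/3 + 11*sin(3*z)/9 - 5*cos(3*z)/27 + C

Use integration by parts with u = z**3 - 3*z**2 - z + 3, dv = cos(3*z) dz, so v = sin(3*z)/3.
Apply parts 3 times (tabular method): alternate signs, differentiate u down to 0, integrate dv up.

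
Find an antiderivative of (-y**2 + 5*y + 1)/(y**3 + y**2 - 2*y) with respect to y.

Factor the denominator: y*(y - 1)*(y + 2).
Partial-fraction decomposition: -13/(6*(y + 2)) + 5/(3*(y - 1)) - 1/(2*y).
Integrate each term: A/(y−a) contributes A·log|y−a|.

-log(y)/2 + 5*log(y - 1)/3 - 13*log(y + 2)/6 + C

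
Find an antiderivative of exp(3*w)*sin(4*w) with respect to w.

3*exp(3*w)*sin(4*w)/25 - 4*exp(3*w)*cos(4*w)/25 + C

Let I denote the integral. Integrate by parts with u = sin(4*w), dv = exp(3*w) dw, so v = exp(3*w)/3: I = exp(3*w)*sin(4*w)/3 − (4/3)·∫ exp(3*w)*cos(4*w) dw.
Apply parts again with u = cos(4*w), dv = exp(3*w) dw: ∫ exp(3*w)*cos(4*w) dw = exp(3*w)*cos(4*w)/3 + (4/3)·I. Substituting back brings back I: I = exp(3*w)*sin(4*w)/3 - 4*exp(3*w)*cos(4*w)/9 − (16/9)·I.
Solving for I: (1 + 16/9)·I equals the remaining terms, so I = (9/25)·(exp(3*w)*sin(4*w)/3 - 4*exp(3*w)*cos(4*w)/9).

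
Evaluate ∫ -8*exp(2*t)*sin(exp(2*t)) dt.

4*cos(exp(2*t)) + C

Let u = exp(2*t), so du = (2*exp(2*t)) dt.
Rewriting, the integral becomes -4·∫ sin(u) du = -4·-cos(u).
Substituting back, u = exp(2*t).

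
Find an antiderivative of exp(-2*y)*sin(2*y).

-exp(-2*y)*sin(2*y)/4 - exp(-2*y)*cos(2*y)/4 + C

Let I denote the integral. Integrate by parts with u = sin(2*y), dv = exp(-2*y) dy, so v = -exp(-2*y)/2: I = -exp(-2*y)*sin(2*y)/2 + ∫ exp(-2*y)*cos(2*y) dy.
Apply parts again with u = cos(2*y), dv = exp(-2*y) dy: ∫ exp(-2*y)*cos(2*y) dy = -exp(-2*y)*cos(2*y)/2 − I. Substituting back brings back I: I = -exp(-2*y)*sin(2*y)/2 - exp(-2*y)*cos(2*y)/2 − I.
Solving for I: (1 + 1)·I equals the remaining terms, so I = (1/2)·(-exp(-2*y)*sin(2*y)/2 - exp(-2*y)*cos(2*y)/2).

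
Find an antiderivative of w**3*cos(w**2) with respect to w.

Let u = w², du = 2w dw; rewrite as (1/2)∫ u^1·cos(1u) du.
Now integrate by parts 1 time.

w**2*sin(w**2)/2 + cos(w**2)/2 + C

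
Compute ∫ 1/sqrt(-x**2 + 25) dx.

Substitute x = 5·sin(θ), so dx = 5·cos(θ) dθ and the radical becomes sqrt(-x**2 + 25) = 5·cos(θ) by the Pythagorean identity.
Integrate the resulting trig expression in θ, then back-substitute θ = asin(x/5), sin(θ) = x/5, cos(θ) = sqrt(-x**2 + 25)/5 (absorbing any constant into C).

asin(x/5) + C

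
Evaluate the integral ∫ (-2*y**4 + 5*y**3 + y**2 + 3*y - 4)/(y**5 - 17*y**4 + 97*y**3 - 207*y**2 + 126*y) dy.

-2*log(y)/63 - 1007*log(y - 7)/56 + 731*log(y - 6)/45 - 13*log(y - 3)/72 - log(y - 1)/20 + C

Factor the denominator: y*(y - 7)*(y - 6)*(y - 3)*(y - 1).
Partial-fraction decomposition: -1/(20*(y - 1)) - 13/(72*(y - 3)) + 731/(45*(y - 6)) - 1007/(56*(y - 7)) - 2/(63*y).
Integrate each term: A/(y−a) contributes A·log|y−a|.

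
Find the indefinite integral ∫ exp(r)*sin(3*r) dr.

exp(r)*sin(3*r)/10 - 3*exp(r)*cos(3*r)/10 + C

Let I denote the integral. Integrate by parts with u = sin(3*r), dv = exp(r) dr, so v = exp(r): I = exp(r)*sin(3*r) − 3·∫ exp(r)*cos(3*r) dr.
Apply parts again with u = cos(3*r), dv = exp(r) dr: ∫ exp(r)*cos(3*r) dr = exp(r)*cos(3*r) + 3·I. Substituting back brings back I: I = exp(r)*sin(3*r) - 3*exp(r)*cos(3*r) − 9·I.
Solving for I: (1 + 9)·I equals the remaining terms, so I = (1/10)·(exp(r)*sin(3*r) - 3*exp(r)*cos(3*r)).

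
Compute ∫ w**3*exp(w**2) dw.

Let u = w², du = 2w dw; rewrite as (1/2)∫ u^1·exp(1u) du.
Now integrate by parts 1 time.

(w**2 - 1)*exp(w**2)/2 + C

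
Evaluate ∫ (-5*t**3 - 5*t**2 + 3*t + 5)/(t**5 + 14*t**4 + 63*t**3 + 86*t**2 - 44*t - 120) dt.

-log(t - 1)/189 + 167*log(t + 2)/144 - 245*log(t + 5)/27 + 887*log(t + 6)/112 + 19/(36*t + 72) + C

Factor the denominator: (t - 1)*(t + 2)**2*(t + 5)*(t + 6).
Partial-fraction decomposition: 887/(112*(t + 6)) - 245/(27*(t + 5)) + 167/(144*(t + 2)) - 19/(36*(t + 2)**2) - 1/(189*(t - 1)).
Integrate each term; A/(t−a) gives A·log|t−a|; A/(t−a)² gives −A/(t−a).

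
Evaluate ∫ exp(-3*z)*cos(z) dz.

Let I denote the integral. Integrate by parts with u = cos(z), dv = exp(-3*z) dz, so v = -exp(-3*z)/3: I = -exp(-3*z)*cos(z)/3 − (1/3)·∫ exp(-3*z)*sin(z) dz.
Apply parts again with u = sin(z), dv = exp(-3*z) dz: ∫ exp(-3*z)*sin(z) dz = -exp(-3*z)*sin(z)/3 + (1/3)·I. Substituting back brings back I: I = exp(-3*z)*sin(z)/9 - exp(-3*z)*cos(z)/3 − (1/9)·I.
Solving for I: (1 + 1/9)·I equals the remaining terms, so I = (9/10)·(exp(-3*z)*sin(z)/9 - exp(-3*z)*cos(z)/3).

exp(-3*z)*sin(z)/10 - 3*exp(-3*z)*cos(z)/10 + C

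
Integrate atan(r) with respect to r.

r*atan(r) - log(r**2 + 1)/2 + C

Use integration by parts with u = arctan(r), dv = dr.
Then du = 1/(r**2 + 1) dr.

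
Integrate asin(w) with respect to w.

w*asin(w) + sqrt(-w**2 + 1) + C

Use integration by parts with u = arcsin(w), dv = dw.
Then du = 1/sqrt(-w**2 + 1) dw.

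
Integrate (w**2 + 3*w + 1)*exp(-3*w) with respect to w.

Use integration by parts with u = w**2 + 3*w + 1, dv = exp(-3*w) dw, so v = -exp(-3*w)/3.
Apply parts 2 times (tabular method): alternate signs, differentiate u down to 0, integrate dv up.

(-9*w**2 - 33*w - 20)*exp(-3*w)/27 + C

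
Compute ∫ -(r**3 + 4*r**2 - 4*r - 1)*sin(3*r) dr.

r**3*cos(3*r)/3 - r**2*sin(3*r)/3 + 4*r**2*cos(3*r)/3 - 8*r*sin(3*r)/9 - 14*r*cos(3*r)/9 + 14*sin(3*r)/27 - 17*cos(3*r)/27 + C

Use integration by parts with u = r**3 + 4*r**2 - 4*r - 1, dv = -sin(3*r) dr, so v = cos(3*r)/3.
Apply parts 3 times (tabular method): alternate signs, differentiate u down to 0, integrate dv up.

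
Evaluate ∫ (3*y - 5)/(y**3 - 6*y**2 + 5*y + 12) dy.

Factor the denominator: (y - 4)*(y - 3)*(y + 1).
Partial-fraction decomposition: -2/(5*(y + 1)) - 1/(y - 3) + 7/(5*(y - 4)).
Integrate each term: A/(y−a) contributes A·log|y−a|.

7*log(y - 4)/5 - log(y - 3) - 2*log(y + 1)/5 + C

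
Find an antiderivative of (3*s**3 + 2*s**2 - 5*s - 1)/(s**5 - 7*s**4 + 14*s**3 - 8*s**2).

Factor the denominator: s**2*(s - 4)*(s - 2)*(s - 1).
Partial-fraction decomposition: -1/(3*(s - 1)) - 21/(8*(s - 2)) + 203/(96*(s - 4)) + 27/(32*s) + 1/(8*s**2).
Integrate each term; A/(s−a) gives A·log|s−a|; A/(s−a)² gives −A/(s−a).

27*log(s)/32 + 203*log(s - 4)/96 - 21*log(s - 2)/8 - log(s - 1)/3 - 1/(8*s) + C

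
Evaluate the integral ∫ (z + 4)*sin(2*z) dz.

Use integration by parts with u = z + 4, dv = sin(2*z) dz, so v = -cos(2*z)/2.
Apply parts 1 times (tabular method): alternate signs, differentiate u down to 0, integrate dv up.

-z*cos(2*z)/2 + sin(2*z)/4 - 2*cos(2*z) + C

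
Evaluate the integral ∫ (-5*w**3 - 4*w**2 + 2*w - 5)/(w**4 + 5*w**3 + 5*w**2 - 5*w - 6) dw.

-log(w - 1)/2 + 3*log(w + 1)/2 + 5*log(w + 2) - 11*log(w + 3) + C

Factor the denominator: (w - 1)*(w + 1)*(w + 2)*(w + 3).
Partial-fraction decomposition: -11/(w + 3) + 5/(w + 2) + 3/(2*(w + 1)) - 1/(2*(w - 1)).
Integrate each term: A/(w−a) contributes A·log|w−a|.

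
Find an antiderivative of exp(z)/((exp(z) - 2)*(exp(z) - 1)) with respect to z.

Let u = e^z, du = e^z dz.
The integral becomes ∫ du/((u-2)(u-1)); decompose into partial fractions.

log(exp(z) - 2) - log(exp(z) - 1) + C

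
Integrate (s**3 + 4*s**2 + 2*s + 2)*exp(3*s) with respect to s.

Use integration by parts with u = s**3 + 4*s**2 + 2*s + 2, dv = exp(3*s) ds, so v = exp(3*s)/3.
Apply parts 3 times (tabular method): alternate signs, differentiate u down to 0, integrate dv up.

(s**3 + 3*s**2 + 2)*exp(3*s)/3 + C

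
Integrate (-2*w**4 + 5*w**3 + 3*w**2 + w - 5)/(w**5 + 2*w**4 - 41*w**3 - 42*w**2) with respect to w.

Factor the denominator: w**2*(w - 6)*(w + 1)*(w + 7).
Partial-fraction decomposition: -3191/(1911*(w + 7)) + 5/(21*(w + 1)) - 1403/(3276*(w - 6)) - 247/(1764*w) + 5/(42*w**2).
Integrate each term; A/(w−a) gives A·log|w−a|; A/(w−a)² gives −A/(w−a).

-247*log(w)/1764 - 1403*log(w - 6)/3276 + 5*log(w + 1)/21 - 3191*log(w + 7)/1911 - 5/(42*w) + C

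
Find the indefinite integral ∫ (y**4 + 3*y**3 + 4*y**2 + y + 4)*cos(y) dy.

y**4*sin(y) + 3*y**3*sin(y) + 4*y**3*cos(y) - 8*y**2*sin(y) + 9*y**2*cos(y) - 17*y*sin(y) - 16*y*cos(y) + 20*sin(y) - 17*cos(y) + C

Use integration by parts with u = y**4 + 3*y**3 + 4*y**2 + y + 4, dv = cos(y) dy, so v = sin(y).
Apply parts 4 times (tabular method): alternate signs, differentiate u down to 0, integrate dv up.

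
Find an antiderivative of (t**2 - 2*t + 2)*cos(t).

t**2*sin(t) - 2*t*sin(t) + 2*t*cos(t) - 2*cos(t) + C

Use integration by parts with u = t**2 - 2*t + 2, dv = cos(t) dt, so v = sin(t).
Apply parts 2 times (tabular method): alternate signs, differentiate u down to 0, integrate dv up.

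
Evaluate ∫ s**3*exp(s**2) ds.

Let u = s², du = 2s ds; rewrite as (1/2)∫ u^1·exp(1u) du.
Now integrate by parts 1 time.

(s**2 - 1)*exp(s**2)/2 + C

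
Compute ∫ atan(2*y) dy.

Use integration by parts with u = arctan(2*y), dv = dy.
Then du = 2/(4*y**2 + 1) dy.

y*atan(2*y) - log(4*y**2 + 1)/4 + C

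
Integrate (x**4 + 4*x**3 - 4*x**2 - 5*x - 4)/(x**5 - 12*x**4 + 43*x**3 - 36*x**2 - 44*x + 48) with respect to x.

Factor the denominator: (x - 6)*(x - 4)*(x - 2)*(x - 1)*(x + 1).
Partial-fraction decomposition: -1/(35*(x + 1)) + 4/(15*(x - 1)) + 3/(4*(x - 2)) - 106/(15*(x - 4)) + 991/(140*(x - 6)).
Integrate each term: A/(x−a) contributes A·log|x−a|.

991*log(x - 6)/140 - 106*log(x - 4)/15 + 3*log(x - 2)/4 + 4*log(x - 1)/15 - log(x + 1)/35 + C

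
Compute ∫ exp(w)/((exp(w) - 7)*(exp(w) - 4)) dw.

log(exp(w) - 7)/3 - log(exp(w) - 4)/3 + C

Let u = e^w, du = e^w dw.
The integral becomes ∫ du/((u-4)(u-7)); decompose into partial fractions.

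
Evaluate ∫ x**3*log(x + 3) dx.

x**4*log(x + 3)/4 - x**4/16 + x**3/4 - 9*x**2/8 + 27*x/4 - 81*log(x + 3)/4 + C

Use integration by parts with u = log(x + 3), dv = x**3 dx.
Then du = 1/(x + 3) dx and v = x**4/4.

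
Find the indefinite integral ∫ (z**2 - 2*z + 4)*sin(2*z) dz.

-z**2*cos(2*z)/2 + z*sin(2*z)/2 + z*cos(2*z) - sin(2*z)/2 - 7*cos(2*z)/4 + C

Use integration by parts with u = z**2 - 2*z + 4, dv = sin(2*z) dz, so v = -cos(2*z)/2.
Apply parts 2 times (tabular method): alternate signs, differentiate u down to 0, integrate dv up.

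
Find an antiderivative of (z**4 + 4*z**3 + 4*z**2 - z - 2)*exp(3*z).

Use integration by parts with u = z**4 + 4*z**3 + 4*z**2 - z - 2, dv = exp(3*z) dz, so v = exp(3*z)/3.
Apply parts 4 times (tabular method): alternate signs, differentiate u down to 0, integrate dv up.

(27*z**4 + 72*z**3 + 36*z**2 - 51*z - 37)*exp(3*z)/81 + C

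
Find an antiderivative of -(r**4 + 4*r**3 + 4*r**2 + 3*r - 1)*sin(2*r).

Use integration by parts with u = r**4 + 4*r**3 + 4*r**2 + 3*r - 1, dv = -sin(2*r) dr, so v = cos(2*r)/2.
Apply parts 4 times (tabular method): alternate signs, differentiate u down to 0, integrate dv up.

r**4*cos(2*r)/2 - r**3*sin(2*r) + 2*r**3*cos(2*r) - 3*r**2*sin(2*r) + r**2*cos(2*r)/2 - r*sin(2*r)/2 - 3*r*cos(2*r)/2 + 3*sin(2*r)/4 - 3*cos(2*r)/4 + C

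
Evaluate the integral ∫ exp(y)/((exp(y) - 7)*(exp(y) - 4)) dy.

Let u = e^y, du = e^y dy.
The integral becomes ∫ du/((u-4)(u-7)); decompose into partial fractions.

log(exp(y) - 7)/3 - log(exp(y) - 4)/3 + C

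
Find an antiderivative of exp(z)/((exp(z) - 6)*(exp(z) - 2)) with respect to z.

Let u = e^z, du = e^z dz.
The integral becomes ∫ du/((u-2)(u-6)); decompose into partial fractions.

log(exp(z) - 6)/4 - log(exp(z) - 2)/4 + C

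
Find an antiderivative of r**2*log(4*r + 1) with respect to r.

r**3*log(4*r + 1)/3 - r**3/9 + r**2/24 - r/48 + log(4*r + 1)/192 + C

Use integration by parts with u = log(4*r + 1), dv = r**2 dr.
Then du = 4/(4*r + 1) dr and v = r**3/3.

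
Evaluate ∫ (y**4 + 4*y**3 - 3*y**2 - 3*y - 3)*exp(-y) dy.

(-y**4 - 8*y**3 - 21*y**2 - 39*y - 36)*exp(-y) + C

Use integration by parts with u = y**4 + 4*y**3 - 3*y**2 - 3*y - 3, dv = exp(-y) dy, so v = -exp(-y).
Apply parts 4 times (tabular method): alternate signs, differentiate u down to 0, integrate dv up.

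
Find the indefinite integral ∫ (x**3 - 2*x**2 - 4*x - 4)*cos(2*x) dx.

x**3*sin(2*x)/2 - x**2*sin(2*x) + 3*x**2*cos(2*x)/4 - 11*x*sin(2*x)/4 - x*cos(2*x) - 3*sin(2*x)/2 - 11*cos(2*x)/8 + C

Use integration by parts with u = x**3 - 2*x**2 - 4*x - 4, dv = cos(2*x) dx, so v = sin(2*x)/2.
Apply parts 3 times (tabular method): alternate signs, differentiate u down to 0, integrate dv up.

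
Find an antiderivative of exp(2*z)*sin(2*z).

Let I denote the integral. Integrate by parts with u = sin(2*z), dv = exp(2*z) dz, so v = exp(2*z)/2: I = exp(2*z)*sin(2*z)/2 − ∫ exp(2*z)*cos(2*z) dz.
Apply parts again with u = cos(2*z), dv = exp(2*z) dz: ∫ exp(2*z)*cos(2*z) dz = exp(2*z)*cos(2*z)/2 + I. Substituting back brings back I: I = exp(2*z)*sin(2*z)/2 - exp(2*z)*cos(2*z)/2 − I.
Solving for I: (1 + 1)·I equals the remaining terms, so I = (1/2)·(exp(2*z)*sin(2*z)/2 - exp(2*z)*cos(2*z)/2).

exp(2*z)*sin(2*z)/4 - exp(2*z)*cos(2*z)/4 + C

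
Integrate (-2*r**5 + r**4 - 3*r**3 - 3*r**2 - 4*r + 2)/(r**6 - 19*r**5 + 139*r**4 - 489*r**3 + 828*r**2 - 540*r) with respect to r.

Factor the denominator: r*(r - 6)*(r - 5)*(r - 3)**2*(r - 2).
Partial-fraction decomposition: -15/(4*(r - 2)) - 1087/(36*(r - 3)) - 523/(18*(r - 3)**2) + 2031/(20*(r - 5)) - 7517/(108*(r - 6)) - 1/(270*r).
Integrate each term; A/(r−a) gives A·log|r−a|; A/(r−a)² gives −A/(r−a).

-log(r)/270 - 7517*log(r - 6)/108 + 2031*log(r - 5)/20 - 1087*log(r - 3)/36 - 15*log(r - 2)/4 + 523/(18*r - 54) + C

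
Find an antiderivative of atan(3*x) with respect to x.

x*atan(3*x) - log(9*x**2 + 1)/6 + C

Use integration by parts with u = arctan(3*x), dv = dx.
Then du = 3/(9*x**2 + 1) dx.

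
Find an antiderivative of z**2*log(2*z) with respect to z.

Use integration by parts with u = log(2*z), dv = z**2 dz.
Then du = 1/z dz and v = z**3/3.

z**3*(log(z) + log(2))/3 - z**3/9 + C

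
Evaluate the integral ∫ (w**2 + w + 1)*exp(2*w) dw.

(w**2 + 1)*exp(2*w)/2 + C

Use integration by parts with u = w**2 + w + 1, dv = exp(2*w) dw, so v = exp(2*w)/2.
Apply parts 2 times (tabular method): alternate signs, differentiate u down to 0, integrate dv up.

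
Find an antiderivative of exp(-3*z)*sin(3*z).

Let I denote the integral. Integrate by parts with u = sin(3*z), dv = exp(-3*z) dz, so v = -exp(-3*z)/3: I = -exp(-3*z)*sin(3*z)/3 + ∫ exp(-3*z)*cos(3*z) dz.
Apply parts again with u = cos(3*z), dv = exp(-3*z) dz: ∫ exp(-3*z)*cos(3*z) dz = -exp(-3*z)*cos(3*z)/3 − I. Substituting back brings back I: I = -exp(-3*z)*sin(3*z)/3 - exp(-3*z)*cos(3*z)/3 − I.
Solving for I: (1 + 1)·I equals the remaining terms, so I = (1/2)·(-exp(-3*z)*sin(3*z)/3 - exp(-3*z)*cos(3*z)/3).

-exp(-3*z)*sin(3*z)/6 - exp(-3*z)*cos(3*z)/6 + C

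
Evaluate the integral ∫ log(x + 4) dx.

Use integration by parts with u = log(x + 4), dv = dx.
Then du = 1/(x + 4) dx and v = x.

x*log(x + 4) - x + 4*log(x + 4) + C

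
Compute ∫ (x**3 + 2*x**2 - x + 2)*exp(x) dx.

(x**3 - x**2 + x + 1)*exp(x) + C

Use integration by parts with u = x**3 + 2*x**2 - x + 2, dv = exp(x) dx, so v = exp(x).
Apply parts 3 times (tabular method): alternate signs, differentiate u down to 0, integrate dv up.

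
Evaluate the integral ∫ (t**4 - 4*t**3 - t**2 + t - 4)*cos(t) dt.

t**4*sin(t) - 4*t**3*sin(t) + 4*t**3*cos(t) - 13*t**2*sin(t) - 12*t**2*cos(t) + 25*t*sin(t) - 26*t*cos(t) + 22*sin(t) + 25*cos(t) + C

Use integration by parts with u = t**4 - 4*t**3 - t**2 + t - 4, dv = cos(t) dt, so v = sin(t).
Apply parts 4 times (tabular method): alternate signs, differentiate u down to 0, integrate dv up.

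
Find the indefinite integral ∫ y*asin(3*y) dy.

y**2*asin(3*y)/2 + y*sqrt(-9*y**2 + 1)/12 - asin(3*y)/36 + C

Use integration by parts with u = arcsin(3*y), dv = y dy.
Then du = 3/sqrt(-9*y**2 + 1) dy.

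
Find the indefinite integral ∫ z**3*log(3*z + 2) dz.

z**4*log(3*z + 2)/4 - z**4/16 + z**3/18 - z**2/18 + 2*z/27 - 4*log(3*z + 2)/81 + C

Use integration by parts with u = log(3*z + 2), dv = z**3 dz.
Then du = 3/(3*z + 2) dz and v = z**4/4.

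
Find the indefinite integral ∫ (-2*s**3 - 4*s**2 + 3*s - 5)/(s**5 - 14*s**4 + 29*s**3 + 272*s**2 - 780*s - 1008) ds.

-433*log(s - 7)/44 + 48109*log(s - 6)/4900 + 5*log(s + 1)/588 + 47*log(s + 4)/3300 - 563/(70*s - 420) + C

Factor the denominator: (s - 7)*(s - 6)**2*(s + 1)*(s + 4).
Partial-fraction decomposition: 47/(3300*(s + 4)) + 5/(588*(s + 1)) + 48109/(4900*(s - 6)) + 563/(70*(s - 6)**2) - 433/(44*(s - 7)).
Integrate each term; A/(s−a) gives A·log|s−a|; A/(s−a)² gives −A/(s−a).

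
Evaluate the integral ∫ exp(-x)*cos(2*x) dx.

Let I denote the integral. Integrate by parts with u = cos(2*x), dv = exp(-x) dx, so v = -exp(-x): I = -exp(-x)*cos(2*x) − 2·∫ exp(-x)*sin(2*x) dx.
Apply parts again with u = sin(2*x), dv = exp(-x) dx: ∫ exp(-x)*sin(2*x) dx = -exp(-x)*sin(2*x) + 2·I. Substituting back brings back I: I = 2*exp(-x)*sin(2*x) - exp(-x)*cos(2*x) − 4·I.
Solving for I: (1 + 4)·I equals the remaining terms, so I = (1/5)·(2*exp(-x)*sin(2*x) - exp(-x)*cos(2*x)).

2*exp(-x)*sin(2*x)/5 - exp(-x)*cos(2*x)/5 + C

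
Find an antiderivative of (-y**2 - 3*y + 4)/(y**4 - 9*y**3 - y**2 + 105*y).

Factor the denominator: y*(y - 7)*(y - 5)*(y + 3).
Partial-fraction decomposition: -1/(60*(y + 3)) + 9/(20*(y - 5)) - 33/(70*(y - 7)) + 4/(105*y).
Integrate each term: A/(y−a) contributes A·log|y−a|.

4*log(y)/105 - 33*log(y - 7)/70 + 9*log(y - 5)/20 - log(y + 3)/60 + C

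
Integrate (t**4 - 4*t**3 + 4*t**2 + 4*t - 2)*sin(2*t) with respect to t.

-t**4*cos(2*t)/2 + t**3*sin(2*t) + 2*t**3*cos(2*t) - 3*t**2*sin(2*t) - t**2*cos(2*t)/2 + t*sin(2*t)/2 - 5*t*cos(2*t) + 5*sin(2*t)/2 + 5*cos(2*t)/4 + C

Use integration by parts with u = t**4 - 4*t**3 + 4*t**2 + 4*t - 2, dv = sin(2*t) dt, so v = -cos(2*t)/2.
Apply parts 4 times (tabular method): alternate signs, differentiate u down to 0, integrate dv up.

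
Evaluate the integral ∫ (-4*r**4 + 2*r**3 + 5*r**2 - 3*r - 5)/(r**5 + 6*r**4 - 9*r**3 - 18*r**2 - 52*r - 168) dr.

Factor the denominator: (r - 3)*(r + 2)*(r + 7)*(r**2 + 4).
Partial-fraction decomposition: -(787*r - 6622)/(5512*(r**2 + 4)) - 10029/(2650*(r + 7)) + 59/(200*(r + 2)) - 239/(650*(r - 3)).
Integrate each term; A/(r−a) gives A·log|r−a|; the (Br+D)/(r²+p²) term gives a log and an atan.

-239*log(r - 3)/650 + 59*log(r + 2)/200 - 10029*log(r + 7)/2650 - 787*log(r**2 + 4)/11024 + 3311*atan(r/2)/5512 + C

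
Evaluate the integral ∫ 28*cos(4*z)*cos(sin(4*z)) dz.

7*sin(sin(4*z)) + C

Let u = sin(4*z), so du = (4*cos(4*z)) dz.
Rewriting, the integral becomes 7·∫ cos(u) du = 7·sin(u).
Substituting back, u = sin(4*z).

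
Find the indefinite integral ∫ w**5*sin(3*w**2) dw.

Let u = w², du = 2w dw; rewrite as (1/2)∫ u^2·sin(3u) du.
Now integrate by parts 2 times.

-w**4*cos(3*w**2)/6 + w**2*sin(3*w**2)/9 + cos(3*w**2)/27 + C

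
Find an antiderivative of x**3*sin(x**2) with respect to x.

Let u = x², du = 2x dx; rewrite as (1/2)∫ u^1·sin(1u) du.
Now integrate by parts 1 time.

-x**2*cos(x**2)/2 + sin(x**2)/2 + C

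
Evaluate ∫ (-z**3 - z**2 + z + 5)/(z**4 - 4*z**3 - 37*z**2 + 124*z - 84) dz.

-38*log(z - 7)/39 + log(z - 2)/8 + 2*log(z - 1)/21 - 179*log(z + 6)/728 + C

Factor the denominator: (z - 7)*(z - 2)*(z - 1)*(z + 6).
Partial-fraction decomposition: -179/(728*(z + 6)) + 2/(21*(z - 1)) + 1/(8*(z - 2)) - 38/(39*(z - 7)).
Integrate each term: A/(z−a) contributes A·log|z−a|.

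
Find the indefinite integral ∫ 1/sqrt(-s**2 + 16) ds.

asin(s/4) + C

Substitute s = 4·sin(θ), so ds = 4·cos(θ) dθ and the radical becomes sqrt(-s**2 + 16) = 4·cos(θ) by the Pythagorean identity.
Integrate the resulting trig expression in θ, then back-substitute θ = asin(s/4), sin(θ) = s/4, cos(θ) = sqrt(-s**2 + 16)/4 (absorbing any constant into C).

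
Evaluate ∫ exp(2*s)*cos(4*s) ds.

Let I denote the integral. Integrate by parts with u = cos(4*s), dv = exp(2*s) ds, so v = exp(2*s)/2: I = exp(2*s)*cos(4*s)/2 + 2·∫ exp(2*s)*sin(4*s) ds.
Apply parts again with u = sin(4*s), dv = exp(2*s) ds: ∫ exp(2*s)*sin(4*s) ds = exp(2*s)*sin(4*s)/2 − 2·I. Substituting back brings back I: I = exp(2*s)*sin(4*s) + exp(2*s)*cos(4*s)/2 − 4·I.
Solving for I: (1 + 4)·I equals the remaining terms, so I = (1/5)·(exp(2*s)*sin(4*s) + exp(2*s)*cos(4*s)/2).

exp(2*s)*sin(4*s)/5 + exp(2*s)*cos(4*s)/10 + C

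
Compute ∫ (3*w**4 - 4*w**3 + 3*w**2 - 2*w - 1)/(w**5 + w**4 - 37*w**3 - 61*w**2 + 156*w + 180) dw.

Factor the denominator: (w - 6)*(w - 2)*(w + 1)*(w + 3)*(w + 5).
Partial-fraction decomposition: 2459/(616*(w + 5)) - 383/(180*(w + 3)) + 11/(168*(w + 1)) - 23/(420*(w - 2)) + 3119/(2772*(w - 6)).
Integrate each term: A/(w−a) contributes A·log|w−a|.

3119*log(w - 6)/2772 - 23*log(w - 2)/420 + 11*log(w + 1)/168 - 383*log(w + 3)/180 + 2459*log(w + 5)/616 + C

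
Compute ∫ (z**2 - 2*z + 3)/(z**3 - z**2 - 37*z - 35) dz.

19*log(z - 7)/48 - 3*log(z + 1)/16 + 19*log(z + 5)/24 + C

Factor the denominator: (z - 7)*(z + 1)*(z + 5).
Partial-fraction decomposition: 19/(24*(z + 5)) - 3/(16*(z + 1)) + 19/(48*(z - 7)).
Integrate each term: A/(z−a) contributes A·log|z−a|.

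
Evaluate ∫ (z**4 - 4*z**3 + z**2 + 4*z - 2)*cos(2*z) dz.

Use integration by parts with u = z**4 - 4*z**3 + z**2 + 4*z - 2, dv = cos(2*z) dz, so v = sin(2*z)/2.
Apply parts 4 times (tabular method): alternate signs, differentiate u down to 0, integrate dv up.

z**4*sin(2*z)/2 - 2*z**3*sin(2*z) + z**3*cos(2*z) - z**2*sin(2*z) - 3*z**2*cos(2*z) + 5*z*sin(2*z) - z*cos(2*z) - sin(2*z)/2 + 5*cos(2*z)/2 + C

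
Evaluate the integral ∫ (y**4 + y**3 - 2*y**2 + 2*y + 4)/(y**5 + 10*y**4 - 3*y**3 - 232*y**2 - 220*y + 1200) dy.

5*log(y - 4)/27 - 3*log(y - 2)/98 - 15419*log(y + 5)/1323 + 25*log(y + 6)/2 - 148/(21*y + 105) + C

Factor the denominator: (y - 4)*(y - 2)*(y + 5)**2*(y + 6).
Partial-fraction decomposition: 25/(2*(y + 6)) - 15419/(1323*(y + 5)) + 148/(21*(y + 5)**2) - 3/(98*(y - 2)) + 5/(27*(y - 4)).
Integrate each term; A/(y−a) gives A·log|y−a|; A/(y−a)² gives −A/(y−a).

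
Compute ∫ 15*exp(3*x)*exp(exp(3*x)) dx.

5*exp(exp(3*x)) + C

Let u = exp(3*x), so du = (3*exp(3*x)) dx.
Rewriting, the integral becomes 5·∫ e^u du = 5·e^u.
Substituting back, u = exp(3*x).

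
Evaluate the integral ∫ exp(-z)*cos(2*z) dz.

2*exp(-z)*sin(2*z)/5 - exp(-z)*cos(2*z)/5 + C

Let I denote the integral. Integrate by parts with u = cos(2*z), dv = exp(-z) dz, so v = -exp(-z): I = -exp(-z)*cos(2*z) − 2·∫ exp(-z)*sin(2*z) dz.
Apply parts again with u = sin(2*z), dv = exp(-z) dz: ∫ exp(-z)*sin(2*z) dz = -exp(-z)*sin(2*z) + 2·I. Substituting back brings back I: I = 2*exp(-z)*sin(2*z) - exp(-z)*cos(2*z) − 4·I.
Solving for I: (1 + 4)·I equals the remaining terms, so I = (1/5)·(2*exp(-z)*sin(2*z) - exp(-z)*cos(2*z)).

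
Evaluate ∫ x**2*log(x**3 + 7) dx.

Let u = x**3 + 7, so du = (3*x**2) dx.
The integral becomes (1/3)·∫ log(u) du; integrate by parts with u′=log(u), dv′=du.

x**3*log(x**3 + 7)/3 - x**3/3 + 7*log(x**3 + 7)/3 + C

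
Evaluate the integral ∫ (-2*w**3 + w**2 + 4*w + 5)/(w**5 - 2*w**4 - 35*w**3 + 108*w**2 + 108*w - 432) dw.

Factor the denominator: (w - 4)*(w - 3)**2*(w + 2)*(w + 6).
Partial-fraction decomposition: 449/(3240*(w + 6)) - 17/(600*(w + 2)) + 2848/(2025*(w - 3)) + 28/(45*(w - 3)**2) - 91/(60*(w - 4)).
Integrate each term; A/(w−a) gives A·log|w−a|; A/(w−a)² gives −A/(w−a).

-91*log(w - 4)/60 + 2848*log(w - 3)/2025 - 17*log(w + 2)/600 + 449*log(w + 6)/3240 - 28/(45*w - 135) + C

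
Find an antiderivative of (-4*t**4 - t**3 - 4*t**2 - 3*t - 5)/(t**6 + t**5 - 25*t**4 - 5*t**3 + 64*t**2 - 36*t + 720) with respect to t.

Factor the denominator: (t - 4)*(t - 3)*(t + 3)*(t + 5)*(t**2 + 4).
Partial-fraction decomposition: -(t + 44)/(260*(t**2 + 4)) + 85/(144*(t + 5)) - 47/(156*(t + 3)) + 401/(624*(t - 3)) - 167/(180*(t - 4)).
Integrate each term; A/(t−a) gives A·log|t−a|; the (Bt+D)/(t²+p²) term gives a log and an atan.

-167*log(t - 4)/180 + 401*log(t - 3)/624 - 47*log(t + 3)/156 + 85*log(t + 5)/144 - log(t**2 + 4)/520 - 11*atan(t/2)/130 + C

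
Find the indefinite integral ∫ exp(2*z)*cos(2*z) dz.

Let I denote the integral. Integrate by parts with u = cos(2*z), dv = exp(2*z) dz, so v = exp(2*z)/2: I = exp(2*z)*cos(2*z)/2 + ∫ exp(2*z)*sin(2*z) dz.
Apply parts again with u = sin(2*z), dv = exp(2*z) dz: ∫ exp(2*z)*sin(2*z) dz = exp(2*z)*sin(2*z)/2 − I. Substituting back brings back I: I = exp(2*z)*sin(2*z)/2 + exp(2*z)*cos(2*z)/2 − I.
Solving for I: (1 + 1)·I equals the remaining terms, so I = (1/2)·(exp(2*z)*sin(2*z)/2 + exp(2*z)*cos(2*z)/2).

exp(2*z)*sin(2*z)/4 + exp(2*z)*cos(2*z)/4 + C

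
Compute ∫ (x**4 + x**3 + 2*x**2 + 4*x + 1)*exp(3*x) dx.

(27*x**4 - 9*x**3 + 63*x**2 + 66*x + 5)*exp(3*x)/81 + C

Use integration by parts with u = x**4 + x**3 + 2*x**2 + 4*x + 1, dv = exp(3*x) dx, so v = exp(3*x)/3.
Apply parts 4 times (tabular method): alternate signs, differentiate u down to 0, integrate dv up.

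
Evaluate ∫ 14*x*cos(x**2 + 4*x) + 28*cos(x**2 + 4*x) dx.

7*sin(x**2 + 4*x) + C

Let u = x**2 + 4*x, so du = (2*x + 4) dx.
Rewriting, the integral becomes 7·∫ cos(u) du = 7·sin(u).
Substituting back, u = x**2 + 4*x.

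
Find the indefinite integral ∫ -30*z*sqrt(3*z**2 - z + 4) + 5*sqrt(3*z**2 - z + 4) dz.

-10*(3*z**2 - z + 4)**(3/2)/3 + C

Let u = 3*z**2 - z + 4, so du = (6*z - 1) dz.
Rewriting, the integral becomes -5·∫ √u du = -5·(2/3)u^(3/2).
Substituting back, u = 3*z**2 - z + 4.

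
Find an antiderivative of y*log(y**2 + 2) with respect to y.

y**2*log(y**2 + 2)/2 - y**2/2 + log(y**2 + 2) + C

Let u = y**2 + 2, so du = (2*y) dy.
The integral becomes (1/2)·∫ log(u) du; integrate by parts with u′=log(u), dv′=du.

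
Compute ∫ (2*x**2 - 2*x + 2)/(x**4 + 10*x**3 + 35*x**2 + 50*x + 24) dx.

log(x + 1) + 13*log(x + 3) - 7*log(x**2 + 6*x + 8) + C

Factor the denominator: (x + 1)*(x + 2)*(x + 3)*(x + 4).
Partial-fraction decomposition: -7/(x + 4) + 13/(x + 3) - 7/(x + 2) + 1/(x + 1).
Integrate each term: A/(x−a) contributes A·log|x−a|.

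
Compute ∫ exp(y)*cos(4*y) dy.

Let I denote the integral. Integrate by parts with u = cos(4*y), dv = exp(y) dy, so v = exp(y): I = exp(y)*cos(4*y) + 4·∫ exp(y)*sin(4*y) dy.
Apply parts again with u = sin(4*y), dv = exp(y) dy: ∫ exp(y)*sin(4*y) dy = exp(y)*sin(4*y) − 4·I. Substituting back brings back I: I = 4*exp(y)*sin(4*y) + exp(y)*cos(4*y) − 16·I.
Solving for I: (1 + 16)·I equals the remaining terms, so I = (1/17)·(4*exp(y)*sin(4*y) + exp(y)*cos(4*y)).

4*exp(y)*sin(4*y)/17 + exp(y)*cos(4*y)/17 + C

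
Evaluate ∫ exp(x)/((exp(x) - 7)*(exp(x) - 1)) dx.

log(exp(x) - 7)/6 - log(exp(x) - 1)/6 + C

Let u = e^x, du = e^x dx.
The integral becomes ∫ du/((u-7)(u-1)); decompose into partial fractions.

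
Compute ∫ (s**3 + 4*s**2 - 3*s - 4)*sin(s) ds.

-s**3*cos(s) + 3*s**2*sin(s) - 4*s**2*cos(s) + 8*s*sin(s) + 9*s*cos(s) - 9*sin(s) + 12*cos(s) + C

Use integration by parts with u = s**3 + 4*s**2 - 3*s - 4, dv = sin(s) ds, so v = -cos(s).
Apply parts 3 times (tabular method): alternate signs, differentiate u down to 0, integrate dv up.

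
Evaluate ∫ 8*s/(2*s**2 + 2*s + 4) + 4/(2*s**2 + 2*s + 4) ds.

2*log(2*s**2 + 2*s + 4) + C

Let u = 2*s**2 + 2*s + 4, so du = (4*s + 2) ds.
Rewriting, the integral becomes 2·∫ 1/u du = 2·log(u).
Substituting back, u = 2*s**2 + 2*s + 4.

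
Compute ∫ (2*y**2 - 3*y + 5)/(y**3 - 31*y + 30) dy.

10*log(y - 5)/11 - log(y - 1)/7 + 95*log(y + 6)/77 + C

Factor the denominator: (y - 5)*(y - 1)*(y + 6).
Partial-fraction decomposition: 95/(77*(y + 6)) - 1/(7*(y - 1)) + 10/(11*(y - 5)).
Integrate each term: A/(y−a) contributes A·log|y−a|.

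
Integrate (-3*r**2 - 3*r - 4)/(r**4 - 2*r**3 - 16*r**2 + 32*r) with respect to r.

-log(r)/8 - log(r - 4) + 11*log(r - 2)/12 + 5*log(r + 4)/24 + C

Factor the denominator: r*(r - 4)*(r - 2)*(r + 4).
Partial-fraction decomposition: 5/(24*(r + 4)) + 11/(12*(r - 2)) - 1/(r - 4) - 1/(8*r).
Integrate each term: A/(r−a) contributes A·log|r−a|.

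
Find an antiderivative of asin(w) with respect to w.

Use integration by parts with u = arcsin(w), dv = dw.
Then du = 1/sqrt(-w**2 + 1) dw.

w*asin(w) + sqrt(-w**2 + 1) + C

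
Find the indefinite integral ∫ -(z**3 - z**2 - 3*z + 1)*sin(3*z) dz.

z**3*cos(3*z)/3 - z**2*sin(3*z)/3 - z**2*cos(3*z)/3 + 2*z*sin(3*z)/9 - 11*z*cos(3*z)/9 + 11*sin(3*z)/27 + 11*cos(3*z)/27 + C

Use integration by parts with u = z**3 - z**2 - 3*z + 1, dv = -sin(3*z) dz, so v = cos(3*z)/3.
Apply parts 3 times (tabular method): alternate signs, differentiate u down to 0, integrate dv up.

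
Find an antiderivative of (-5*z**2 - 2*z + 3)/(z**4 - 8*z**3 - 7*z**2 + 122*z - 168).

-64*log(z - 7)/55 + 12*log(z - 3)/7 - 7*log(z - 2)/10 + 23*log(z + 4)/154 + C

Factor the denominator: (z - 7)*(z - 3)*(z - 2)*(z + 4).
Partial-fraction decomposition: 23/(154*(z + 4)) - 7/(10*(z - 2)) + 12/(7*(z - 3)) - 64/(55*(z - 7)).
Integrate each term: A/(z−a) contributes A·log|z−a|.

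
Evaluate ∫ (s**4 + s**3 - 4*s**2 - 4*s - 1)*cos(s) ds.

Use integration by parts with u = s**4 + s**3 - 4*s**2 - 4*s - 1, dv = cos(s) ds, so v = sin(s).
Apply parts 4 times (tabular method): alternate signs, differentiate u down to 0, integrate dv up.

s**4*sin(s) + s**3*sin(s) + 4*s**3*cos(s) - 16*s**2*sin(s) + 3*s**2*cos(s) - 10*s*sin(s) - 32*s*cos(s) + 31*sin(s) - 10*cos(s) + C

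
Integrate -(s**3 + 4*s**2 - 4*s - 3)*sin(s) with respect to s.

s**3*cos(s) - 3*s**2*sin(s) + 4*s**2*cos(s) - 8*s*sin(s) - 10*s*cos(s) + 10*sin(s) - 11*cos(s) + C

Use integration by parts with u = s**3 + 4*s**2 - 4*s - 3, dv = -sin(s) ds, so v = cos(s).
Apply parts 3 times (tabular method): alternate signs, differentiate u down to 0, integrate dv up.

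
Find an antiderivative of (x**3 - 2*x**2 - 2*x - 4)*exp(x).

Use integration by parts with u = x**3 - 2*x**2 - 2*x - 4, dv = exp(x) dx, so v = exp(x).
Apply parts 3 times (tabular method): alternate signs, differentiate u down to 0, integrate dv up.

(x**3 - 5*x**2 + 8*x - 12)*exp(x) + C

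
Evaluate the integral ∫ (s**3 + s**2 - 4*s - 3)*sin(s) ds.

-s**3*cos(s) + 3*s**2*sin(s) - s**2*cos(s) + 2*s*sin(s) + 10*s*cos(s) - 10*sin(s) + 5*cos(s) + C

Use integration by parts with u = s**3 + s**2 - 4*s - 3, dv = sin(s) ds, so v = -cos(s).
Apply parts 3 times (tabular method): alternate signs, differentiate u down to 0, integrate dv up.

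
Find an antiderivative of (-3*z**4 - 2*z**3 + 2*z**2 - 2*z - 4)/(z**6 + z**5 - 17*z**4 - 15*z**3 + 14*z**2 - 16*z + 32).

Factor the denominator: (z - 4)*(z - 1)*(z + 2)*(z + 4)*(z**2 + 1).
Partial-fraction decomposition: -9*(z + 3)/(170*(z**2 + 1)) + 151/(340*(z + 4)) - 2/(15*(z + 2)) + 1/(10*(z - 1)) - 73/(204*(z - 4)).
Integrate each term; A/(z−a) gives A·log|z−a|; the (Bz+D)/(z²+p²) term gives a log and an atan.

-73*log(z - 4)/204 + log(z - 1)/10 - 2*log(z + 2)/15 + 151*log(z + 4)/340 - 9*log(z**2 + 1)/340 - 27*atan(z)/170 + C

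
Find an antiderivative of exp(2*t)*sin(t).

2*exp(2*t)*sin(t)/5 - exp(2*t)*cos(t)/5 + C

Let I denote the integral. Integrate by parts with u = sin(t), dv = exp(2*t) dt, so v = exp(2*t)/2: I = exp(2*t)*sin(t)/2 − (1/2)·∫ exp(2*t)*cos(t) dt.
Apply parts again with u = cos(t), dv = exp(2*t) dt: ∫ exp(2*t)*cos(t) dt = exp(2*t)*cos(t)/2 + (1/2)·I. Substituting back brings back I: I = exp(2*t)*sin(t)/2 - exp(2*t)*cos(t)/4 − (1/4)·I.
Solving for I: (1 + 1/4)·I equals the remaining terms, so I = (4/5)·(exp(2*t)*sin(t)/2 - exp(2*t)*cos(t)/4).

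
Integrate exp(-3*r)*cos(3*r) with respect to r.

exp(-3*r)*sin(3*r)/6 - exp(-3*r)*cos(3*r)/6 + C

Let I denote the integral. Integrate by parts with u = cos(3*r), dv = exp(-3*r) dr, so v = -exp(-3*r)/3: I = -exp(-3*r)*cos(3*r)/3 − ∫ exp(-3*r)*sin(3*r) dr.
Apply parts again with u = sin(3*r), dv = exp(-3*r) dr: ∫ exp(-3*r)*sin(3*r) dr = -exp(-3*r)*sin(3*r)/3 + I. Substituting back brings back I: I = exp(-3*r)*sin(3*r)/3 - exp(-3*r)*cos(3*r)/3 − I.
Solving for I: (1 + 1)·I equals the remaining terms, so I = (1/2)·(exp(-3*r)*sin(3*r)/3 - exp(-3*r)*cos(3*r)/3).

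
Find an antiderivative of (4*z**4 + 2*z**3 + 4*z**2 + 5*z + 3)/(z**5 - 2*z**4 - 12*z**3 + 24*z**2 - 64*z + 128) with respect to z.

Factor the denominator: (z - 4)*(z - 2)*(z + 4)*(z**2 + 4).
Partial-fraction decomposition: 3*(15*z + 38)/(160*(z**2 + 4)) + 943/(960*(z + 4)) - 109/(96*(z - 2)) + 1239/(320*(z - 4)).
Integrate each term; A/(z−a) gives A·log|z−a|; the (Bz+D)/(z²+p²) term gives a log and an atan.

1239*log(z - 4)/320 - 109*log(z - 2)/96 + 943*log(z + 4)/960 + 9*log(z**2 + 4)/64 + 57*atan(z/2)/160 + C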